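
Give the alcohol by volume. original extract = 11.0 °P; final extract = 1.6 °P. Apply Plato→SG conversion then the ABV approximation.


SG = 259/(259 − P);  ABV = (OG − FG)·131.25
OG = 259/(259 − 11.0) = 1.0444
FG = 259/(259 − 1.6) = 1.0062
ABV = (1.0444 − 1.0062)·131.25

5.0057 % ABV


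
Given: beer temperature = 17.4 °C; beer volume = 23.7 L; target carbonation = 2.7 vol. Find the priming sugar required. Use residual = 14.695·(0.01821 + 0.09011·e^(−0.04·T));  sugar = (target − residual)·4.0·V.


residual = 14.695·(0.01821 + 0.09011·e^(−0.04·17.4)) = 0.9278
sugar = (2.7 − 0.9278)·4.0·23.7

168.0052 g


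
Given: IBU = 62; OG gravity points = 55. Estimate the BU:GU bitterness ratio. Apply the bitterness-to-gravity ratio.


BU:GU = IBU / OG_points
BU:GU = 62 / 55

1.1273


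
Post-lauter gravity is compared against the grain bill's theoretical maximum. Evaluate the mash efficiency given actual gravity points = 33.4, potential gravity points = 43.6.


efficiency = actual / potential × 100
efficiency = 33.4 / 43.6 × 100

76.6055 %


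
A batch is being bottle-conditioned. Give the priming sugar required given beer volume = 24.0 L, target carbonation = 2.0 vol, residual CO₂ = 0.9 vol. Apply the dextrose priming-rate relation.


sugar = (target − residual)·4.0·V
sugar = (2.0 − 0.9)·4.0·24.0

105.6000 g


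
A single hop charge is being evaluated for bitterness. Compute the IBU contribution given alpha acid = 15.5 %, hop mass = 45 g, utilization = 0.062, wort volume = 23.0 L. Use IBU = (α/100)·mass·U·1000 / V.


IBU = (15.5/100)·45·0.062·1000 / 23.0

18.8022 IBU


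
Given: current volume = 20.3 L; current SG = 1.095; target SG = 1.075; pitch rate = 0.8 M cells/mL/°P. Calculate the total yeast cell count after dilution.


V_w = V·((SG_c−1)/(SG_t−1)−1);  °P = 259 − 259/SG_t;  cells = rate·(V+V_w)·°P
V_w = 20.3·((1.095−1)/(1.075−1)−1) = 5.4133
V_final = 20.3 + 5.4133 = 25.7133
°P = 259 − 259/1.075 = 18.0698
cells = 0.8·25.7133·18.0698

371.7072 billion cells


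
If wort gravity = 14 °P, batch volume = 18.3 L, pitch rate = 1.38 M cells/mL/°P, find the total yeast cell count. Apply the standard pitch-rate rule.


cells (billions) = rate · V_L · °P
cells = 1.38 · 18.3 · 14

353.5560 billion cells


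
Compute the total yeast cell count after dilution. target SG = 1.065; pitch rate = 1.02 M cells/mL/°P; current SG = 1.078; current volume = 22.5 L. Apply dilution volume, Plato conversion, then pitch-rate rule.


V_w = V·((SG_c−1)/(SG_t−1)−1);  °P = 259 − 259/SG_t;  cells = rate·(V+V_w)·°P
V_w = 22.5·((1.078−1)/(1.065−1)−1) = 4.5000
V_final = 22.5 + 4.5000 = 27.0000
°P = 259 − 259/1.065 = 15.8075
cells = 1.02·27.0000·15.8075

435.3389 billion cells


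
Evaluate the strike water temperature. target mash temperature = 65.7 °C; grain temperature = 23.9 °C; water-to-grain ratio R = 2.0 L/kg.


T_strike = (0.41/R)·(T_mash − T_grain) + T_mash
T_strike = (0.41/2.0)·(65.7 − 23.9) + 65.7

74.2690 °C


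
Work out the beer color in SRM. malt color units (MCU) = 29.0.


SRM = 1.4922 · MCU^0.6859
SRM = 1.4922 · 29.0^0.6859

15.0275 SRM


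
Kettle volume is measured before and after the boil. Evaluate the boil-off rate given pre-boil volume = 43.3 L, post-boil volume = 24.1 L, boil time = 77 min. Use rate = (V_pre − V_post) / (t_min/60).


rate = (43.3 − 24.1) / (77/60)

14.9610 L/hr


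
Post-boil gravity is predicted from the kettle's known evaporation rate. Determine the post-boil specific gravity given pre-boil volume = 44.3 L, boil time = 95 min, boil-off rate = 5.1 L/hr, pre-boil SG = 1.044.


V_post = V_pre − rate·(t/60);  SG_post = 1 + (SG_pre−1)·V_pre/V_post
V_post = 44.3 − 5.1·(95/60) = 36.2250
SG_post = 1 + (1.044 − 1)·44.3/36.2250

1.0538


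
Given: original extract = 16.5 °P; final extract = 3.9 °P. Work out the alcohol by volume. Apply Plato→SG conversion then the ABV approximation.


SG = 259/(259 − P);  ABV = (OG − FG)·131.25
OG = 259/(259 − 16.5) = 1.0680
FG = 259/(259 − 3.9) = 1.0153
ABV = (1.0680 − 1.0153)·131.25

6.9238 % ABV


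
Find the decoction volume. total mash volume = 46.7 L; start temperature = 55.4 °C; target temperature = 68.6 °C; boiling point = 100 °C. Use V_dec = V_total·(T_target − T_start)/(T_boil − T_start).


V_dec = 46.7·(68.6 − 55.4)/(100 − 55.4)

13.8215 L


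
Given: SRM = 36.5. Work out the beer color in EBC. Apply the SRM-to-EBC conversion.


EBC = SRM · 1.97
EBC = 36.5 · 1.97

71.9050 EBC


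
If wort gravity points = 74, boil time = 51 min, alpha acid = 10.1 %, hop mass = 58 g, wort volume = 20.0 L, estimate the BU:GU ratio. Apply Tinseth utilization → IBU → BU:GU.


U = 1.65·0.000125^(GP/1000)·(1−e^(−0.04t))/4.15;  IBU = (α/100)·m·U·1000/V;  BU:GU = IBU/GP
U = 1.65·0.000125^(74/1000)·(1−e^(−0.04·51))/4.15 = 0.1779
IBU = (10.1/100)·58·0.1779·1000/20.0 = 52.0993
BU:GU = 52.0993/74

0.7040


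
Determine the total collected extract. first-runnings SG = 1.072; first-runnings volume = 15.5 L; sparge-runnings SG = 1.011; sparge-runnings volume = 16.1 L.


total = Σ (SG_i − 1)·1000·V_i
first = (1.072 − 1)·1000·15.5 = 1116.0000
sparge = (1.011 − 1)·1000·16.1 = 177.1000
total = 1116.0000 + 177.1000

1293.1000 gravity·L


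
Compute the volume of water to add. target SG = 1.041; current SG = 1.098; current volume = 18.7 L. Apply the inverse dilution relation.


V_water = V·((SG_curr − 1)/(SG_target − 1) − 1)
V_water = 18.7·((1.098 − 1)/(1.041 − 1) − 1)

25.9976 L


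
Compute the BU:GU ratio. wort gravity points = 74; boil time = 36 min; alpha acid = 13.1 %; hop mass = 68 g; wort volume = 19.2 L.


U = 1.65·0.000125^(GP/1000)·(1−e^(−0.04t))/4.15;  IBU = (α/100)·m·U·1000/V;  BU:GU = IBU/GP
U = 1.65·0.000125^(74/1000)·(1−e^(−0.04·36))/4.15 = 0.1560
IBU = (13.1/100)·68·0.1560·1000/19.2 = 72.3855
BU:GU = 72.3855/74

0.9782


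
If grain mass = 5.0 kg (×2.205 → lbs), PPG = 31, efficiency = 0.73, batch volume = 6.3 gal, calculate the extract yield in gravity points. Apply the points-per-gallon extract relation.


points = lbs × PPG × eff / vol
lbs = 5.0 × 2.205 = 11.0250
points = 11.0250 × 31 × 0.73 / 6.3

39.6025 points


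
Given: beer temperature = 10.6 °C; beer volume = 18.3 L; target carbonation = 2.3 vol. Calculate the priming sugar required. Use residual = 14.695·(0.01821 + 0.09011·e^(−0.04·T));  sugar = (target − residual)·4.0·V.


residual = 14.695·(0.01821 + 0.09011·e^(−0.04·10.6)) = 1.1342
sugar = (2.3 − 1.1342)·4.0·18.3

85.3393 g


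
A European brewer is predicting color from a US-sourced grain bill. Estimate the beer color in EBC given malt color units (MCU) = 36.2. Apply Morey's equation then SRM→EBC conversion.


SRM = 1.4922·MCU^0.6859;  EBC = SRM·1.97
SRM = 1.4922·36.2^0.6859 = 17.4963
EBC = 17.4963·1.97

34.4676 EBC


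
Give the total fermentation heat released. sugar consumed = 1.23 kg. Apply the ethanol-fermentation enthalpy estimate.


Q = m_sugar · 590 kJ/kg
Q = 1.23 · 590

725.7000 kJ


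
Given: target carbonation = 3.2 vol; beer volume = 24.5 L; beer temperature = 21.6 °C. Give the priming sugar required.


residual = 14.695·(0.01821 + 0.09011·e^(−0.04·T));  sugar = (target − residual)·4.0·V
residual = 14.695·(0.01821 + 0.09011·e^(−0.04·21.6)) = 0.8257
sugar = (3.2 − 0.8257)·4.0·24.5

232.6818 g


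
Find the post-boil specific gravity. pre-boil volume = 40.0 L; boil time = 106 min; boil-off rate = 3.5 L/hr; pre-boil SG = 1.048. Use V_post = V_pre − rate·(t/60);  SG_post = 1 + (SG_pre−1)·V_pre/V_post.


V_post = 40.0 − 3.5·(106/60) = 33.8167
SG_post = 1 + (1.048 − 1)·40.0/33.8167

1.0568


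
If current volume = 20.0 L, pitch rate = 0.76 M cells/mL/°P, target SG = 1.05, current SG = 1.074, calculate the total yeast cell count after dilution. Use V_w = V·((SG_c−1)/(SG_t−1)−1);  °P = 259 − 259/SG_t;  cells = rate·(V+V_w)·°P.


V_w = 20.0·((1.074−1)/(1.05−1)−1) = 9.6000
V_final = 20.0 + 9.6000 = 29.6000
°P = 259 − 259/1.05 = 12.3333
cells = 0.76·29.6000·12.3333

277.4507 billion cells


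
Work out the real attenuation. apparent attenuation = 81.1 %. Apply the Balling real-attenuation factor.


RA = AA · 0.8192
RA = 81.1 · 0.8192

66.4371 %


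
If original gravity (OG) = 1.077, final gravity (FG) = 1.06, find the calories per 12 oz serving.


ABW = (OG−FG)·131.25·0.79/FG;  °P = 259 − 259/SG (for OG→OE and FG→AE);  RE = 0.1808·OE + 0.8192·AE;  Cal = (6.9·ABW + 4·(RE−0.1))·FG·3.55
ABW = (1.077 − 1.06)·131.25·0.79/1.06 = 1.6629
OE = 259 − 259/1.077 = 18.5172 °P
AE = 259 − 259/1.06 = 14.6604 °P
RE = 0.1808·18.5172 + 0.8192·14.6604 = 15.3577 °P
Cal = (6.9·1.6629 + 4·(15.3577−0.1))·1.06·3.55

272.8357 kcal


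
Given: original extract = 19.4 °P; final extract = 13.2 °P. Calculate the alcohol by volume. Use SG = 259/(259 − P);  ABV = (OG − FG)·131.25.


OG = 259/(259 − 19.4) = 1.0810
FG = 259/(259 − 13.2) = 1.0537
ABV = (1.0810 − 1.0537)·131.25

3.5787 % ABV


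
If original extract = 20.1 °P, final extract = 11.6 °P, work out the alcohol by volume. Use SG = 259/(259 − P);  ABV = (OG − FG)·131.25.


OG = 259/(259 − 20.1) = 1.0841
FG = 259/(259 − 11.6) = 1.0469
ABV = (1.0841 − 1.0469)·131.25

4.8888 % ABV


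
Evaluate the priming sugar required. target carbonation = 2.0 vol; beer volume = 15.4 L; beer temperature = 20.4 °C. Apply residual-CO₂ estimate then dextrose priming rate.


residual = 14.695·(0.01821 + 0.09011·e^(−0.04·T));  sugar = (target − residual)·4.0·V
residual = 14.695·(0.01821 + 0.09011·e^(−0.04·20.4)) = 0.8531
sugar = (2.0 − 0.8531)·4.0·15.4

70.6467 g


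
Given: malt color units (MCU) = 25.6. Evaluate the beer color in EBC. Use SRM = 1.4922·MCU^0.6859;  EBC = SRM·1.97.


SRM = 1.4922·25.6^0.6859 = 13.7955
EBC = 13.7955·1.97

27.1772 EBC


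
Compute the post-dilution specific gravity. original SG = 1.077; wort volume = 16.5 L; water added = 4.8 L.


SG_new = 1 + (SG_old − 1)·V_old/(V_old + V_water)
pts = (1.077 − 1)·1000·16.5/(16.5 + 4.8) = 59.6479
SG_new = 1 + 59.6479/1000

1.0596


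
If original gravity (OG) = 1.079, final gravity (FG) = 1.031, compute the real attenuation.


AA = (OG−FG)/(OG−1)·100;  RA = AA·0.8192
AA = (1.079 − 1.031)/(1.079 − 1)·100 = 60.7595
RA = 60.7595·0.8192

49.7742 %


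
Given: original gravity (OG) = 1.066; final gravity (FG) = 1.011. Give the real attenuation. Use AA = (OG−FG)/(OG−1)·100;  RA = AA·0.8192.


AA = (1.066 − 1.011)/(1.066 − 1)·100 = 83.3333
RA = 83.3333·0.8192

68.2667 %


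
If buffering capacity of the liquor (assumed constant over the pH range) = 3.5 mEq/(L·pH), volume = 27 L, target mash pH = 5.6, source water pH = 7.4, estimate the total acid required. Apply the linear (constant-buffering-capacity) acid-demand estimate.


acid = buffering capacity · (pH_source − pH_target) · V
acid = 3.5 · (7.4 − 5.6) · 27

170.1000 mEq


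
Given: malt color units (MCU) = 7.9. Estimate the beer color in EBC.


SRM = 1.4922·MCU^0.6859;  EBC = SRM·1.97
SRM = 1.4922·7.9^0.6859 = 6.1590
EBC = 6.1590·1.97

12.1332 EBC


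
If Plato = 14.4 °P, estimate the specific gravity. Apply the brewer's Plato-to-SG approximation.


SG = 259/(259 − P)
SG = 259/(259 − 14.4)

1.0589


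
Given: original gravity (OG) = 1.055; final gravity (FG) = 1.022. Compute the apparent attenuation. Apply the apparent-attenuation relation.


AA = (OG − FG)/(OG − 1) · 100
AA = (1.055 − 1.022)/(1.055 − 1) · 100

60.0000 %


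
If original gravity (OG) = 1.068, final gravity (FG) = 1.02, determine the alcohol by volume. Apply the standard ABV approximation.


ABV = (OG − FG) · 131.25
ABV = (1.068 − 1.02) · 131.25

6.3000 % ABV


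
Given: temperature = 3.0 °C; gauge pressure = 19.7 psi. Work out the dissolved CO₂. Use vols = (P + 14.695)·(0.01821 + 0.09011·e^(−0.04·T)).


vols = (19.7 + 14.695)·(0.01821 + 0.09011·e^(−0.04·3.0))

3.3752 volumes


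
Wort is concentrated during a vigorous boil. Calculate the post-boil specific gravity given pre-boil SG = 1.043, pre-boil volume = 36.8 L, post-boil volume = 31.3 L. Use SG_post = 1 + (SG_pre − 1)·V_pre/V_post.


pts_pre = (1.043 − 1)·1000 = 43.0000
pts_post = 43.0000·36.8/31.3 = 50.5559
SG_post = 1 + 50.5559/1000

1.0506


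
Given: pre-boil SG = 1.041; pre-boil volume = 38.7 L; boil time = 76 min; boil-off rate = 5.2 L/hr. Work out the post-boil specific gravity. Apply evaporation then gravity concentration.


V_post = V_pre − rate·(t/60);  SG_post = 1 + (SG_pre−1)·V_pre/V_post
V_post = 38.7 − 5.2·(76/60) = 32.1133
SG_post = 1 + (1.041 − 1)·38.7/32.1133

1.0494


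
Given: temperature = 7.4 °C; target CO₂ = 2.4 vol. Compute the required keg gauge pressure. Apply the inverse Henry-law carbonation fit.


psi = vols/(0.01821 + 0.09011·e^(−0.04·T)) − 14.695
psi = 2.4/(0.01821 + 0.09011·e^(−0.04·7.4)) − 14.695

13.4632 psi


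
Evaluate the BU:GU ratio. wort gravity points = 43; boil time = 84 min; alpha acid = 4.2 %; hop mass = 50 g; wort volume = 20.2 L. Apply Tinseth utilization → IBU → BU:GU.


U = 1.65·0.000125^(GP/1000)·(1−e^(−0.04t))/4.15;  IBU = (α/100)·m·U·1000/V;  BU:GU = IBU/GP
U = 1.65·0.000125^(43/1000)·(1−e^(−0.04·84))/4.15 = 0.2608
IBU = (4.2/100)·50·0.2608·1000/20.2 = 27.1092
BU:GU = 27.1092/43

0.6304


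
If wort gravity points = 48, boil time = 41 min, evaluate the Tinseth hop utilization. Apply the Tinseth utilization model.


U = 1.65·0.000125^(GP/1000) · (1 − e^(−0.04·t))/4.15
bigness = 1.65·0.000125^(48/1000) = 1.0719
boil_factor = (1 − e^(−0.04·41))/4.15 = 0.1942
U = 1.0719 · 0.1942

0.2082


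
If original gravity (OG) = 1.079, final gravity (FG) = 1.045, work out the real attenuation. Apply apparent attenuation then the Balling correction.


AA = (OG−FG)/(OG−1)·100;  RA = AA·0.8192
AA = (1.079 − 1.045)/(1.079 − 1)·100 = 43.0380
RA = 43.0380·0.8192

35.2567 %


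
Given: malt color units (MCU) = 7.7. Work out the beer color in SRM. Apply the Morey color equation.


SRM = 1.4922 · MCU^0.6859
SRM = 1.4922 · 7.7^0.6859

6.0516 SRM


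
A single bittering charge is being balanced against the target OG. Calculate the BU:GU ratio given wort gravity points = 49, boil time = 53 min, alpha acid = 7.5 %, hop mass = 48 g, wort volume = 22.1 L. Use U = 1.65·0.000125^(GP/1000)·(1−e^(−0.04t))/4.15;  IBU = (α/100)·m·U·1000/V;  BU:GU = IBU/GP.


U = 1.65·0.000125^(49/1000)·(1−e^(−0.04·53))/4.15 = 0.2252
IBU = (7.5/100)·48·0.2252·1000/22.1 = 36.6912
BU:GU = 36.6912/49

0.7488


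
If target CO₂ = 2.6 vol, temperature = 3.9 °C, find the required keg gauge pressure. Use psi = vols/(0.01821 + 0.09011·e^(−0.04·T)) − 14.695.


psi = 2.6/(0.01821 + 0.09011·e^(−0.04·3.9)) − 14.695

12.5860 psi


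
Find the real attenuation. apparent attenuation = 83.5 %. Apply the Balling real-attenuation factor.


RA = AA · 0.8192
RA = 83.5 · 0.8192

68.4032 %


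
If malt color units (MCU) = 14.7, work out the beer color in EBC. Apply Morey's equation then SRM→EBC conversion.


SRM = 1.4922·MCU^0.6859;  EBC = SRM·1.97
SRM = 1.4922·14.7^0.6859 = 9.4295
EBC = 9.4295·1.97

18.5762 EBC


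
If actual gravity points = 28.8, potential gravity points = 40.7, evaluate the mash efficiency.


efficiency = actual / potential × 100
efficiency = 28.8 / 40.7 × 100

70.7617 %


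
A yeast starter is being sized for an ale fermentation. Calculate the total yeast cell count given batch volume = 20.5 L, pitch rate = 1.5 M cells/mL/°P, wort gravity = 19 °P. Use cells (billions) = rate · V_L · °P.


cells = 1.5 · 20.5 · 19

584.2500 billion cells


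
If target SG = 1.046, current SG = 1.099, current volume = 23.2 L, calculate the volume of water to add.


V_water = V·((SG_curr − 1)/(SG_target − 1) − 1)
V_water = 23.2·((1.099 − 1)/(1.046 − 1) − 1)

26.7304 L


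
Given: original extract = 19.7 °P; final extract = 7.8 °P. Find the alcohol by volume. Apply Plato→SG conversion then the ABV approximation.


SG = 259/(259 − P);  ABV = (OG − FG)·131.25
OG = 259/(259 − 19.7) = 1.0823
FG = 259/(259 − 7.8) = 1.0311
ABV = (1.0823 − 1.0311)·131.25

6.7295 % ABV


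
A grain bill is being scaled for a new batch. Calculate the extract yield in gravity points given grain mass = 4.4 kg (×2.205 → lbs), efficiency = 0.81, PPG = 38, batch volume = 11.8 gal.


points = lbs × PPG × eff / vol
lbs = 4.4 × 2.205 = 9.7020
points = 9.7020 × 38 × 0.81 / 11.8

25.3074 points


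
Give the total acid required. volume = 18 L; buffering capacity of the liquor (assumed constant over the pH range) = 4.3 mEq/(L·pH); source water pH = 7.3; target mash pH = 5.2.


acid = buffering capacity · (pH_source − pH_target) · V
acid = 4.3 · (7.3 − 5.2) · 18

162.5400 mEq


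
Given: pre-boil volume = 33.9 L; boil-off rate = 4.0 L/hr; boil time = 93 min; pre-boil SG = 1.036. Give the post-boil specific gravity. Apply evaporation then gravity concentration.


V_post = V_pre − rate·(t/60);  SG_post = 1 + (SG_pre−1)·V_pre/V_post
V_post = 33.9 − 4.0·(93/60) = 27.7000
SG_post = 1 + (1.036 − 1)·33.9/27.7000

1.0441


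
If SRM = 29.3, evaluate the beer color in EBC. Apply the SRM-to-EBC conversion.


EBC = SRM · 1.97
EBC = 29.3 · 1.97

57.7210 EBC


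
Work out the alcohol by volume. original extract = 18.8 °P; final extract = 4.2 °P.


SG = 259/(259 − P);  ABV = (OG − FG)·131.25
OG = 259/(259 − 18.8) = 1.0783
FG = 259/(259 − 4.2) = 1.0165
ABV = (1.0783 − 1.0165)·131.25

8.1092 % ABV


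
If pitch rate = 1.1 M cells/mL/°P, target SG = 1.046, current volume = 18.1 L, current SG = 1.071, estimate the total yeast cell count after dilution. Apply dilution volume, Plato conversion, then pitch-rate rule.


V_w = V·((SG_c−1)/(SG_t−1)−1);  °P = 259 − 259/SG_t;  cells = rate·(V+V_w)·°P
V_w = 18.1·((1.071−1)/(1.046−1)−1) = 9.8370
V_final = 18.1 + 9.8370 = 27.9370
°P = 259 − 259/1.046 = 11.3901
cells = 1.1·27.9370·11.3901

350.0239 billion cells


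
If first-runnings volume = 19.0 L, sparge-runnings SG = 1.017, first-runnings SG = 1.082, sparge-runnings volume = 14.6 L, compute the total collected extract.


total = Σ (SG_i − 1)·1000·V_i
first = (1.082 − 1)·1000·19.0 = 1558.0000
sparge = (1.017 − 1)·1000·14.6 = 248.2000
total = 1558.0000 + 248.2000

1806.2000 gravity·L


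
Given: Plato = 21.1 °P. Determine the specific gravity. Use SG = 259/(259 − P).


SG = 259/(259 − 21.1)

1.0887


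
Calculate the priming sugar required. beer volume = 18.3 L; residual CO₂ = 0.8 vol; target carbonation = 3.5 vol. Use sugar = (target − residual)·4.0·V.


sugar = (3.5 − 0.8)·4.0·18.3

197.6400 g


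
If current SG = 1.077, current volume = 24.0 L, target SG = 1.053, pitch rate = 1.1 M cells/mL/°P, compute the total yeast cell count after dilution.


V_w = V·((SG_c−1)/(SG_t−1)−1);  °P = 259 − 259/SG_t;  cells = rate·(V+V_w)·°P
V_w = 24.0·((1.077−1)/(1.053−1)−1) = 10.8679
V_final = 24.0 + 10.8679 = 34.8679
°P = 259 − 259/1.053 = 13.0361
cells = 1.1·34.8679·13.0361

499.9954 billion cells


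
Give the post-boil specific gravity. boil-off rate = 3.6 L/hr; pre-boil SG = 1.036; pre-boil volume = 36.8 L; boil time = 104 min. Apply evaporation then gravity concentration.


V_post = V_pre − rate·(t/60);  SG_post = 1 + (SG_pre−1)·V_pre/V_post
V_post = 36.8 − 3.6·(104/60) = 30.5600
SG_post = 1 + (1.036 − 1)·36.8/30.5600

1.0434


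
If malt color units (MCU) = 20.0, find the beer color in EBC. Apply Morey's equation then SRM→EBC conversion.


SRM = 1.4922·MCU^0.6859;  EBC = SRM·1.97
SRM = 1.4922·20.0^0.6859 = 11.6467
EBC = 11.6467·1.97

22.9440 EBC


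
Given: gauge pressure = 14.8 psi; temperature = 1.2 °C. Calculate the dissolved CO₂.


vols = (P + 14.695)·(0.01821 + 0.09011·e^(−0.04·T))
vols = (14.8 + 14.695)·(0.01821 + 0.09011·e^(−0.04·1.2))

3.0703 volumes


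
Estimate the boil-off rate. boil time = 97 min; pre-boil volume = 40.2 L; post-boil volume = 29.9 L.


rate = (V_pre − V_post) / (t_min/60)
rate = (40.2 − 29.9) / (97/60)

6.3711 L/hr


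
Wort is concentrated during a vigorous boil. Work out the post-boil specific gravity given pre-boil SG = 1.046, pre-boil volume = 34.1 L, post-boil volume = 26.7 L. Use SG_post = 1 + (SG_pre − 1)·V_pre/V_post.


pts_pre = (1.046 − 1)·1000 = 46.0000
pts_post = 46.0000·34.1/26.7 = 58.7491
SG_post = 1 + 58.7491/1000

1.0587


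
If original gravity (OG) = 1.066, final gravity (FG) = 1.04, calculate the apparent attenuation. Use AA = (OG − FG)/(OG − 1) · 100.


AA = (1.066 − 1.04)/(1.066 − 1) · 100

39.3939 %


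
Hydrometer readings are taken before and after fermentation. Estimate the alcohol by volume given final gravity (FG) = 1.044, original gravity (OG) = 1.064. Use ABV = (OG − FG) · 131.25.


ABV = (1.064 − 1.044) · 131.25

2.6250 % ABV


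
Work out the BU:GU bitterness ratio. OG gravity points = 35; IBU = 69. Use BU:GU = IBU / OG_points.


BU:GU = 69 / 35

1.9714


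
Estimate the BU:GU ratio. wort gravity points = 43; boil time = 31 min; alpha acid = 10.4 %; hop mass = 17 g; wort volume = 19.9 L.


U = 1.65·0.000125^(GP/1000)·(1−e^(−0.04t))/4.15;  IBU = (α/100)·m·U·1000/V;  BU:GU = IBU/GP
U = 1.65·0.000125^(43/1000)·(1−e^(−0.04·31))/4.15 = 0.1920
IBU = (10.4/100)·17·0.1920·1000/19.9 = 17.0556
BU:GU = 17.0556/43

0.3966


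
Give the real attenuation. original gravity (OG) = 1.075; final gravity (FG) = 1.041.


AA = (OG−FG)/(OG−1)·100;  RA = AA·0.8192
AA = (1.075 − 1.041)/(1.075 − 1)·100 = 45.3333
RA = 45.3333·0.8192

37.1371 %


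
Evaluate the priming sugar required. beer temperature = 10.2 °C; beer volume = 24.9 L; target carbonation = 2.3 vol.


residual = 14.695·(0.01821 + 0.09011·e^(−0.04·T));  sugar = (target − residual)·4.0·V
residual = 14.695·(0.01821 + 0.09011·e^(−0.04·10.2)) = 1.1481
sugar = (2.3 − 1.1481)·4.0·24.9

114.7254 g


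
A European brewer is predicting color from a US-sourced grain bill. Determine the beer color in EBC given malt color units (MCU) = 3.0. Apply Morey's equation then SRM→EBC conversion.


SRM = 1.4922·MCU^0.6859;  EBC = SRM·1.97
SRM = 1.4922·3.0^0.6859 = 3.1702
EBC = 3.1702·1.97

6.2453 EBC


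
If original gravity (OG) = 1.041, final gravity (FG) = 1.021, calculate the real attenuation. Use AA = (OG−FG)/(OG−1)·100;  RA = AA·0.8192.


AA = (1.041 − 1.021)/(1.041 − 1)·100 = 48.7805
RA = 48.7805·0.8192

39.9610 %


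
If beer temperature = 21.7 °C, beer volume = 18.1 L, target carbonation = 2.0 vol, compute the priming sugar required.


residual = 14.695·(0.01821 + 0.09011·e^(−0.04·T));  sugar = (target − residual)·4.0·V
residual = 14.695·(0.01821 + 0.09011·e^(−0.04·21.7)) = 0.8235
sugar = (2.0 − 0.8235)·4.0·18.1

85.1809 g


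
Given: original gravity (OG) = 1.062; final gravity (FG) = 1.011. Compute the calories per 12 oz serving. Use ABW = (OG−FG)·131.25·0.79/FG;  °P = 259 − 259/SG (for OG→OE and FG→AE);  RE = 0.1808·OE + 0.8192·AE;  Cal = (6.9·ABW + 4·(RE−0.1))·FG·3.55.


ABW = (1.062 − 1.011)·131.25·0.79/1.011 = 5.2305
OE = 259 − 259/1.062 = 15.1205 °P
AE = 259 − 259/1.011 = 2.8180 °P
RE = 0.1808·15.1205 + 0.8192·2.8180 = 5.0423 °P
Cal = (6.9·5.2305 + 4·(5.0423−0.1))·1.011·3.55

200.4837 kcal


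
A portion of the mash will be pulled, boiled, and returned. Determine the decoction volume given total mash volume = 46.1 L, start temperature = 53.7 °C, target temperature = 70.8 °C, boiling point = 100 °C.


V_dec = V_total·(T_target − T_start)/(T_boil − T_start)
V_dec = 46.1·(70.8 − 53.7)/(100 − 53.7)

17.0261 L


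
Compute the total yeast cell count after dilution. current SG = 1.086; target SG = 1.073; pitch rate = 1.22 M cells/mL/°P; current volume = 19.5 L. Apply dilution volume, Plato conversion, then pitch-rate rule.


V_w = V·((SG_c−1)/(SG_t−1)−1);  °P = 259 − 259/SG_t;  cells = rate·(V+V_w)·°P
V_w = 19.5·((1.086−1)/(1.073−1)−1) = 3.4726
V_final = 19.5 + 3.4726 = 22.9726
°P = 259 − 259/1.073 = 17.6207
cells = 1.22·22.9726·17.6207

493.8476 billion cells


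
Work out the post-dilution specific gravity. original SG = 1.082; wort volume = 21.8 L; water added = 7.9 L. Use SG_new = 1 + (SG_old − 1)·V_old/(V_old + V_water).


pts = (1.082 − 1)·1000·21.8/(21.8 + 7.9) = 60.1886
SG_new = 1 + 60.1886/1000

1.0602


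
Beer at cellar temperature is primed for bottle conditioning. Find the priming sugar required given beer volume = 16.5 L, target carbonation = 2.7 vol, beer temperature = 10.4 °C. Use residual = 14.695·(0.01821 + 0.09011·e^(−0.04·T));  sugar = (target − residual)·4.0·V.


residual = 14.695·(0.01821 + 0.09011·e^(−0.04·10.4)) = 1.1411
sugar = (2.7 − 1.1411)·4.0·16.5

102.8859 g


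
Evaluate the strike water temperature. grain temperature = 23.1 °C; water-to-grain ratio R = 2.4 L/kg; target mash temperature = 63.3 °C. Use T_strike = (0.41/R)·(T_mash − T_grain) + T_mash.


T_strike = (0.41/2.4)·(63.3 − 23.1) + 63.3

70.1675 °C


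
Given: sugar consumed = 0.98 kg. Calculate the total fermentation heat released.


Q = m_sugar · 590 kJ/kg
Q = 0.98 · 590

578.2000 kJ


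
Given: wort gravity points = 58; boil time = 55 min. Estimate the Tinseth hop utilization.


U = 1.65·0.000125^(GP/1000) · (1 − e^(−0.04·t))/4.15
bigness = 1.65·0.000125^(58/1000) = 0.9797
boil_factor = (1 − e^(−0.04·55))/4.15 = 0.2143
U = 0.9797 · 0.2143

0.2099


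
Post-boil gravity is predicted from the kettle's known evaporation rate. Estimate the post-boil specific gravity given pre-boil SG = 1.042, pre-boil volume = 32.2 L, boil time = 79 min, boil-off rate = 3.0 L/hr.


V_post = V_pre − rate·(t/60);  SG_post = 1 + (SG_pre−1)·V_pre/V_post
V_post = 32.2 − 3.0·(79/60) = 28.2500
SG_post = 1 + (1.042 − 1)·32.2/28.2500

1.0479


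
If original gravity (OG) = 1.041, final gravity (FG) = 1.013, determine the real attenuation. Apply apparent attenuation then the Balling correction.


AA = (OG−FG)/(OG−1)·100;  RA = AA·0.8192
AA = (1.041 − 1.013)/(1.041 − 1)·100 = 68.2927
RA = 68.2927·0.8192

55.9454 %


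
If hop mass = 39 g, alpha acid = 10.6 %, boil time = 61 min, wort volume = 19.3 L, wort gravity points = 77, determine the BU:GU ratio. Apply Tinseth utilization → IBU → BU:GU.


U = 1.65·0.000125^(GP/1000)·(1−e^(−0.04t))/4.15;  IBU = (α/100)·m·U·1000/V;  BU:GU = IBU/GP
U = 1.65·0.000125^(77/1000)·(1−e^(−0.04·61))/4.15 = 0.1817
IBU = (10.6/100)·39·0.1817·1000/19.3 = 38.9140
BU:GU = 38.9140/77

0.5054


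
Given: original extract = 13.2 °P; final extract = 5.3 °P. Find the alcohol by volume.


SG = 259/(259 − P);  ABV = (OG − FG)·131.25
OG = 259/(259 − 13.2) = 1.0537
FG = 259/(259 − 5.3) = 1.0209
ABV = (1.0537 − 1.0209)·131.25

4.3065 % ABV


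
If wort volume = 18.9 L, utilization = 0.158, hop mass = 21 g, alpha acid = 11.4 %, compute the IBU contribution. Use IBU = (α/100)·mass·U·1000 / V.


IBU = (11.4/100)·21·0.158·1000 / 18.9

20.0133 IBU


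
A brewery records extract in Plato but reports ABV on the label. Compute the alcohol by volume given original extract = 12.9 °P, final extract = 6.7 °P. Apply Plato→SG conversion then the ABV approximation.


SG = 259/(259 − P);  ABV = (OG − FG)·131.25
OG = 259/(259 − 12.9) = 1.0524
FG = 259/(259 − 6.7) = 1.0266
ABV = (1.0524 − 1.0266)·131.25

3.3944 % ABV


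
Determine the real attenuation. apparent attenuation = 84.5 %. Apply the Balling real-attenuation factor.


RA = AA · 0.8192
RA = 84.5 · 0.8192

69.2224 %


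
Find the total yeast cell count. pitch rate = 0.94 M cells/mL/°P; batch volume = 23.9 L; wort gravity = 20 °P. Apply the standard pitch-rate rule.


cells (billions) = rate · V_L · °P
cells = 0.94 · 23.9 · 20

449.3200 billion cells


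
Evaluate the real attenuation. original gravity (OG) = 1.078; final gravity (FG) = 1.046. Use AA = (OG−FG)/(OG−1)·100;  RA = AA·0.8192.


AA = (1.078 − 1.046)/(1.078 − 1)·100 = 41.0256
RA = 41.0256·0.8192

33.6082 %


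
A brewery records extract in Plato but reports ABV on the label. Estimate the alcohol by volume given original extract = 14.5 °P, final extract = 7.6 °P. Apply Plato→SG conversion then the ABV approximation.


SG = 259/(259 − P);  ABV = (OG − FG)·131.25
OG = 259/(259 − 14.5) = 1.0593
FG = 259/(259 − 7.6) = 1.0302
ABV = (1.0593 − 1.0302)·131.25

3.8160 % ABV


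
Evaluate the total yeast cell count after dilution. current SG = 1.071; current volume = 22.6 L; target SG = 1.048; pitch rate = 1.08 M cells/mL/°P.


V_w = V·((SG_c−1)/(SG_t−1)−1);  °P = 259 − 259/SG_t;  cells = rate·(V+V_w)·°P
V_w = 22.6·((1.071−1)/(1.048−1)−1) = 10.8292
V_final = 22.6 + 10.8292 = 33.4292
°P = 259 − 259/1.048 = 11.8626
cells = 1.08·33.4292·11.8626

428.2812 billion cells


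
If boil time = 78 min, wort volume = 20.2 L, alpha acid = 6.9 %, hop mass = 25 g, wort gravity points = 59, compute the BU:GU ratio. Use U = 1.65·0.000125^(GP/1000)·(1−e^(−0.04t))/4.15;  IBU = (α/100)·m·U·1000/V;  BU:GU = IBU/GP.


U = 1.65·0.000125^(59/1000)·(1−e^(−0.04·78))/4.15 = 0.2236
IBU = (6.9/100)·25·0.2236·1000/20.2 = 19.0976
BU:GU = 19.0976/59

0.3237


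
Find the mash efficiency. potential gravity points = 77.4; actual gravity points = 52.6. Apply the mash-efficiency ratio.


efficiency = actual / potential × 100
efficiency = 52.6 / 77.4 × 100

67.9587 %


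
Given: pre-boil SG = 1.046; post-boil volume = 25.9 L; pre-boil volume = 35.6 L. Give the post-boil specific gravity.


SG_post = 1 + (SG_pre − 1)·V_pre/V_post
pts_pre = (1.046 − 1)·1000 = 46.0000
pts_post = 46.0000·35.6/25.9 = 63.2278
SG_post = 1 + 63.2278/1000

1.0632


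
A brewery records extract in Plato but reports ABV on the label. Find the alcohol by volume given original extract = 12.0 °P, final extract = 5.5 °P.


SG = 259/(259 − P);  ABV = (OG − FG)·131.25
OG = 259/(259 − 12.0) = 1.0486
FG = 259/(259 − 5.5) = 1.0217
ABV = (1.0486 − 1.0217)·131.25

3.5289 % ABV


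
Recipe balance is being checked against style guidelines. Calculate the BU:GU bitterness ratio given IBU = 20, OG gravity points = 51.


BU:GU = IBU / OG_points
BU:GU = 20 / 51

0.3922


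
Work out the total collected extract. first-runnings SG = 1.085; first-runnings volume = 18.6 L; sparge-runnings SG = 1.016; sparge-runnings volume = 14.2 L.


total = Σ (SG_i − 1)·1000·V_i
first = (1.085 − 1)·1000·18.6 = 1581.0000
sparge = (1.016 − 1)·1000·14.2 = 227.2000
total = 1581.0000 + 227.2000

1808.2000 gravity·L


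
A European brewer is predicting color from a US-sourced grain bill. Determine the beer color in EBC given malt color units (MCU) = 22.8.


SRM = 1.4922·MCU^0.6859;  EBC = SRM·1.97
SRM = 1.4922·22.8^0.6859 = 12.7419
EBC = 12.7419·1.97

25.1016 EBC


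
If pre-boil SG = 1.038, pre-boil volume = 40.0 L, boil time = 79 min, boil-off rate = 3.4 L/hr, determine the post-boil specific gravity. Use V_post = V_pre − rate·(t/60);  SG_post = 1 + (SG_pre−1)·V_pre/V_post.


V_post = 40.0 − 3.4·(79/60) = 35.5233
SG_post = 1 + (1.038 − 1)·40.0/35.5233

1.0428


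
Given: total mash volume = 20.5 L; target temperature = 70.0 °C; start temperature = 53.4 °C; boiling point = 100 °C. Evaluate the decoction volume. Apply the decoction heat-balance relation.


V_dec = V_total·(T_target − T_start)/(T_boil − T_start)
V_dec = 20.5·(70.0 − 53.4)/(100 − 53.4)

7.3026 L


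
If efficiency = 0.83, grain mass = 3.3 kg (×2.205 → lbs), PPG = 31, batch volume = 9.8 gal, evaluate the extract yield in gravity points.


points = lbs × PPG × eff / vol
lbs = 3.3 × 2.205 = 7.2765
points = 7.2765 × 31 × 0.83 / 9.8

19.1045 points


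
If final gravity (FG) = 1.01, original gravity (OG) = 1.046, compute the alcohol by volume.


ABV = (OG − FG) · 131.25
ABV = (1.046 − 1.01) · 131.25

4.7250 % ABV


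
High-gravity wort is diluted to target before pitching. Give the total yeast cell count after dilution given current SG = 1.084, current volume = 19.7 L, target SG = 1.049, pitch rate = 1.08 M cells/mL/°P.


V_w = V·((SG_c−1)/(SG_t−1)−1);  °P = 259 − 259/SG_t;  cells = rate·(V+V_w)·°P
V_w = 19.7·((1.084−1)/(1.049−1)−1) = 14.0714
V_final = 19.7 + 14.0714 = 33.7714
°P = 259 − 259/1.049 = 12.0982
cells = 1.08·33.7714·12.0982

441.2590 billion cells


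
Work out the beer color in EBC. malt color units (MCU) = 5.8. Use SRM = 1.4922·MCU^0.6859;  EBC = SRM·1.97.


SRM = 1.4922·5.8^0.6859 = 4.9827
EBC = 4.9827·1.97

9.8159 EBC


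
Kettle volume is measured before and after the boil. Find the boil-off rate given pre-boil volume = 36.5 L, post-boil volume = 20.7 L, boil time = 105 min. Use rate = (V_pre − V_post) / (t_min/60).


rate = (36.5 − 20.7) / (105/60)

9.0286 L/hr


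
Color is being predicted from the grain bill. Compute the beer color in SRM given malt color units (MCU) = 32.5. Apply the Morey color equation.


SRM = 1.4922 · MCU^0.6859
SRM = 1.4922 · 32.5^0.6859

16.2490 SRM


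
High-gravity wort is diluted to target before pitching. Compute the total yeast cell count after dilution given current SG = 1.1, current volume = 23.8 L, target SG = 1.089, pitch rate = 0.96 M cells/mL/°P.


V_w = V·((SG_c−1)/(SG_t−1)−1);  °P = 259 − 259/SG_t;  cells = rate·(V+V_w)·°P
V_w = 23.8·((1.1−1)/(1.089−1)−1) = 2.9416
V_final = 23.8 + 2.9416 = 26.7416
°P = 259 − 259/1.089 = 21.1671
cells = 0.96·26.7416·21.1671

543.4006 billion cells


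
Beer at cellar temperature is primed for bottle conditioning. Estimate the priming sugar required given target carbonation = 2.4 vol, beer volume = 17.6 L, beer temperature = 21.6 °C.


residual = 14.695·(0.01821 + 0.09011·e^(−0.04·T));  sugar = (target − residual)·4.0·V
residual = 14.695·(0.01821 + 0.09011·e^(−0.04·21.6)) = 0.8257
sugar = (2.4 − 0.8257)·4.0·17.6

110.8310 g


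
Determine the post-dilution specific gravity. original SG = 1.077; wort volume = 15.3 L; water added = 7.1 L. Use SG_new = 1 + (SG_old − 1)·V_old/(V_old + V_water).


pts = (1.077 − 1)·1000·15.3/(15.3 + 7.1) = 52.5937
SG_new = 1 + 52.5937/1000

1.0526


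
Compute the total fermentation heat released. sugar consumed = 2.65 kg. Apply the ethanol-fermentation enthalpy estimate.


Q = m_sugar · 590 kJ/kg
Q = 2.65 · 590

1563.5000 kJ


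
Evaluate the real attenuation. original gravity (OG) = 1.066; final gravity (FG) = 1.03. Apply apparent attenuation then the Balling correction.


AA = (OG−FG)/(OG−1)·100;  RA = AA·0.8192
AA = (1.066 − 1.03)/(1.066 − 1)·100 = 54.5455
RA = 54.5455·0.8192

44.6836 %


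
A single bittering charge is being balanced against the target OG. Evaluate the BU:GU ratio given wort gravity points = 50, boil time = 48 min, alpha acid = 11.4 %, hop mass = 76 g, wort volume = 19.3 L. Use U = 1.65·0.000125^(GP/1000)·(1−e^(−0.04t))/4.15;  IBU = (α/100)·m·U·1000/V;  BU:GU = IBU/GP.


U = 1.65·0.000125^(50/1000)·(1−e^(−0.04·48))/4.15 = 0.2165
IBU = (11.4/100)·76·0.2165·1000/19.3 = 97.1833
BU:GU = 97.1833/50

1.9437


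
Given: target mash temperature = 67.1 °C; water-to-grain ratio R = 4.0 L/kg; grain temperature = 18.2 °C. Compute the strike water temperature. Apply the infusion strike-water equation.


T_strike = (0.41/R)·(T_mash − T_grain) + T_mash
T_strike = (0.41/4.0)·(67.1 − 18.2) + 67.1

72.1122 °C


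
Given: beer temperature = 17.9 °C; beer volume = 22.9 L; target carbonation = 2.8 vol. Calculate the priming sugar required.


residual = 14.695·(0.01821 + 0.09011·e^(−0.04·T));  sugar = (target − residual)·4.0·V
residual = 14.695·(0.01821 + 0.09011·e^(−0.04·17.9)) = 0.9147
sugar = (2.8 − 0.9147)·4.0·22.9

172.6916 g


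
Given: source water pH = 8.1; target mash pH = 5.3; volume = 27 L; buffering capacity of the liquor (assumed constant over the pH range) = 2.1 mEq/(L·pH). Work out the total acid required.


acid = buffering capacity · (pH_source − pH_target) · V
acid = 2.1 · (8.1 − 5.3) · 27

158.7600 mEq


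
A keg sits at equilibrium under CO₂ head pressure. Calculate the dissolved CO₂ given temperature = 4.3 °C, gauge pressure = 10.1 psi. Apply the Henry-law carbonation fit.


vols = (P + 14.695)·(0.01821 + 0.09011·e^(−0.04·T))
vols = (10.1 + 14.695)·(0.01821 + 0.09011·e^(−0.04·4.3))

2.3327 volumes


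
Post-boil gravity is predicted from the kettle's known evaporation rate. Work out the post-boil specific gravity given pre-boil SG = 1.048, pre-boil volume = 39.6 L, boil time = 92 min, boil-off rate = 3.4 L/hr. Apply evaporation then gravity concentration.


V_post = V_pre − rate·(t/60);  SG_post = 1 + (SG_pre−1)·V_pre/V_post
V_post = 39.6 − 3.4·(92/60) = 34.3867
SG_post = 1 + (1.048 − 1)·39.6/34.3867

1.0553


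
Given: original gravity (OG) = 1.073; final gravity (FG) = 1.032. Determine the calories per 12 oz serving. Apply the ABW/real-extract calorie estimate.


ABW = (OG−FG)·131.25·0.79/FG;  °P = 259 − 259/SG (for OG→OE and FG→AE);  RE = 0.1808·OE + 0.8192·AE;  Cal = (6.9·ABW + 4·(RE−0.1))·FG·3.55
ABW = (1.073 − 1.032)·131.25·0.79/1.032 = 4.1194
OE = 259 − 259/1.073 = 17.6207 °P
AE = 259 − 259/1.032 = 8.0310 °P
RE = 0.1808·17.6207 + 0.8192·8.0310 = 9.7648 °P
Cal = (6.9·4.1194 + 4·(9.7648−0.1))·1.032·3.55

245.7650 kcal


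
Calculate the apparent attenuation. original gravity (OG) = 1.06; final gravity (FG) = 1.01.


AA = (OG − FG)/(OG − 1) · 100
AA = (1.06 − 1.01)/(1.06 − 1) · 100

83.3333 %


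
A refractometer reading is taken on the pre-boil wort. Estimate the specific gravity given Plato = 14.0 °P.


SG = 259/(259 − P)
SG = 259/(259 − 14.0)

1.0571


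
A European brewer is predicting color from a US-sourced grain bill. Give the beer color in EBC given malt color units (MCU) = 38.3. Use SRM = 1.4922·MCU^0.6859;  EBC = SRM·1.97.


SRM = 1.4922·38.3^0.6859 = 18.1862
EBC = 18.1862·1.97

35.8269 EBC


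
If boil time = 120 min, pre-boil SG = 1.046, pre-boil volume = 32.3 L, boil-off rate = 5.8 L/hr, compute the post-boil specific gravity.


V_post = V_pre − rate·(t/60);  SG_post = 1 + (SG_pre−1)·V_pre/V_post
V_post = 32.3 − 5.8·(120/60) = 20.7000
SG_post = 1 + (1.046 − 1)·32.3/20.7000

1.0718


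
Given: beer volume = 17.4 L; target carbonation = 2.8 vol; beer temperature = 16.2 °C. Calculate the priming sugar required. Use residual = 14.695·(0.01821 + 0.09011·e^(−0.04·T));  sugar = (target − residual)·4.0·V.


residual = 14.695·(0.01821 + 0.09011·e^(−0.04·16.2)) = 0.9603
sugar = (2.8 − 0.9603)·4.0·17.4

128.0462 g


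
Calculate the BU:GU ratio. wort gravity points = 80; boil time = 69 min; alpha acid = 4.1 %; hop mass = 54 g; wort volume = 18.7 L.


U = 1.65·0.000125^(GP/1000)·(1−e^(−0.04t))/4.15;  IBU = (α/100)·m·U·1000/V;  BU:GU = IBU/GP
U = 1.65·0.000125^(80/1000)·(1−e^(−0.04·69))/4.15 = 0.1815
IBU = (4.1/100)·54·0.1815·1000/18.7 = 21.4847
BU:GU = 21.4847/80

0.2686
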